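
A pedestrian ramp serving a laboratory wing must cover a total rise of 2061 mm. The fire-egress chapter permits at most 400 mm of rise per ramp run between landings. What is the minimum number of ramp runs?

At most 400 each: 2061/400 = 5.15, giving 6 ramp runs.

6 runs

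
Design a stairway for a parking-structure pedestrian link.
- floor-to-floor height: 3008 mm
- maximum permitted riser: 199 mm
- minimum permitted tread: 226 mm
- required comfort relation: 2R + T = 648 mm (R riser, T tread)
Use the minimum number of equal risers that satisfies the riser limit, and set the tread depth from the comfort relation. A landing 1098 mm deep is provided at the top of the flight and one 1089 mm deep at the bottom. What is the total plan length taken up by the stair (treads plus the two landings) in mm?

⌈3008/199⌉ = 16 risers.
R = 3008 ÷ 16 = 188 mm.
Tread T = 648 − 2 × 188 = 272 mm (≥ 226 mm).
16 risers give 15 treads; going = 15 × 272 = 4080 mm.
Add landings: 4080 + 1098 + 1089 = 6267 mm.

6267 mm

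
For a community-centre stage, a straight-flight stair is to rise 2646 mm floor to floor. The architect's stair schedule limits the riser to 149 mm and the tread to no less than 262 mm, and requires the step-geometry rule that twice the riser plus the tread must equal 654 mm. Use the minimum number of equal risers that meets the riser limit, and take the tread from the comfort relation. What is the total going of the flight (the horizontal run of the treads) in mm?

6120 mm

At most 149 each: 2646/149 = 17.76, giving 18 risers.
R = 2646 ÷ 18 = 147 mm.
T = 654 − 2·147 = 360 mm, which satisfies the 262 mm minimum.
Treads = 18 − 1 = 17; going = 17 × 360 = 6120 mm.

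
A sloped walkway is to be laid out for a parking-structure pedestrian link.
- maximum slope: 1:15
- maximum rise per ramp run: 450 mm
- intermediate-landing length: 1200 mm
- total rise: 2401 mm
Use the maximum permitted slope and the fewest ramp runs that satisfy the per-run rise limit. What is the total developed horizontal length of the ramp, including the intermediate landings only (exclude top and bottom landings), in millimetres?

⌈2401/450⌉ = 6 ramp runs. That means 5 intermediate landings.
Ramp run (horizontal) at 1:15: 2401 × 15 = 36015 mm.
5 intermediate landings contribute 5 × 1200 = 6000 mm.
Total developed length = 36015 + 6000 = 42015 mm.

42015 mm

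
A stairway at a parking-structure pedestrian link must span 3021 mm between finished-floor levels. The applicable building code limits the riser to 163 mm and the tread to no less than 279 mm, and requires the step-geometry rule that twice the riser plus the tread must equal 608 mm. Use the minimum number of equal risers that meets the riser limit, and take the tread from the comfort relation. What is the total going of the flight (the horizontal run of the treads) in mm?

3021 / 163 = 18.534 → round up to 19 risers.
Each riser is 3021/19 = 159 mm (≤ 163 mm).
T = 608 − 2·159 = 290 mm, which satisfies the 279 mm minimum.
Going = (19 − 1) × 290 = 5220 mm.

5220 mm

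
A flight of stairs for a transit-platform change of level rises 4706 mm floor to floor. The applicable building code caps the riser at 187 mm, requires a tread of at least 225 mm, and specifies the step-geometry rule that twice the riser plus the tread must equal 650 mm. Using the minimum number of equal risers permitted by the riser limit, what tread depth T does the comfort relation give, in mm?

4706 / 187 = 25.166 → round up to 26 risers.
R = 4706 ÷ 26 = 181 mm.
T = 650 − 2·181 = 288 mm, which satisfies the 225 mm minimum.

288 mm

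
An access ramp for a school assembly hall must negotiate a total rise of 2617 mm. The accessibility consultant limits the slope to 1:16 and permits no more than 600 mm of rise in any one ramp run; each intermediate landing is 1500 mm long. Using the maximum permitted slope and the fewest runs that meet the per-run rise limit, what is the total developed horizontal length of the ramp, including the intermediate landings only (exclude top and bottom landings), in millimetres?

2617 / 600 = 4.36, so 5 ramp runs are needed. That means 4 intermediate landings.
Horizontal run for 2617 mm of rise at 1:16 is 2617 × 16 = 41872 mm.
Intermediate landings: 4 × 1500 = 6000 mm.
Developed length = 41872 + 6000 = 47872 mm.

47872 mm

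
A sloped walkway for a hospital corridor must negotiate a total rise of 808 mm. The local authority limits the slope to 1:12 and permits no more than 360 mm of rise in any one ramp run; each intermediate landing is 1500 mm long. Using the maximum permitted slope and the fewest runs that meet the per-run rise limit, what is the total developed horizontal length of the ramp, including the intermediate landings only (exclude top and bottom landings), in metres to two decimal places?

808 / 360 = 2.244 → round up to 3 ramp runs. That means 2 intermediate landings.
Ramp run (horizontal) at 1:12: 808 × 12 = 9696 mm.
Intermediate landings: 2 × 1500 = 3000 mm.
Total developed length = 9696 + 3000 = 12696 mm.
= 12.70 m.

12.70 m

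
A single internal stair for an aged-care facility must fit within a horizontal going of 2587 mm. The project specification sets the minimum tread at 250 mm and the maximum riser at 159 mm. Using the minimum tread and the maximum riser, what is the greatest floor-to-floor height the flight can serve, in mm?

2587 / 250 = 10.35, so 10 treads fit.
Risers = treads + 1 = 11.
Maximum height = 11 × 159 = 1749 mm.

1749 mm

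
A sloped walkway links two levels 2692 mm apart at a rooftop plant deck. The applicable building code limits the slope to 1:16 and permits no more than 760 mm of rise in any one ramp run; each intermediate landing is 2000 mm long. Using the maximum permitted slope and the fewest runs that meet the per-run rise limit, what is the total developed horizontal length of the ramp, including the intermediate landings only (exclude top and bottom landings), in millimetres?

49072 mm

At most 760 each: 2692/760 = 3.54, giving 4 ramp runs. That means 3 intermediate landings.
Horizontal run for 2692 mm of rise at 1:16 is 2692 × 16 = 43072 mm.
Intermediate landings: 3 × 2000 = 6000 mm.
Developed length = 43072 + 6000 = 49072 mm.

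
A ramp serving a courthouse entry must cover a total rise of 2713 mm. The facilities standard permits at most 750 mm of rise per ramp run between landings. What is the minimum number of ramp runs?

4 runs

2713 / 750 = 3.62, so 4 ramp runs are needed.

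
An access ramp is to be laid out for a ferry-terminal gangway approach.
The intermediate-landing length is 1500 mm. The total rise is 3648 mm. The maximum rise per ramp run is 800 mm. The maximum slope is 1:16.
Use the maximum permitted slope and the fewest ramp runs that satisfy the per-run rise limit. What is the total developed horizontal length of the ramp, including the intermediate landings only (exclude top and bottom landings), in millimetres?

⌈3648/800⌉ = 5 ramp runs. That means 4 intermediate landings.
Ramp run (horizontal) at 1:16: 3648 × 16 = 58368 mm.
4 intermediate landings contribute 4 × 1500 = 6000 mm.
Developed length = 58368 + 6000 = 64368 mm.

64368 mm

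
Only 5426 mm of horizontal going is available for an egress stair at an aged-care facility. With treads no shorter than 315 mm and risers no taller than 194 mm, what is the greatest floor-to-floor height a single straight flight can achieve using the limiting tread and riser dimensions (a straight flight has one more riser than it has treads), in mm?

5426 / 315 = 17.23, so 17 treads fit.
Risers = treads + 1 = 18.
Maximum height = 18 × 194 = 3492 mm.

3492 mm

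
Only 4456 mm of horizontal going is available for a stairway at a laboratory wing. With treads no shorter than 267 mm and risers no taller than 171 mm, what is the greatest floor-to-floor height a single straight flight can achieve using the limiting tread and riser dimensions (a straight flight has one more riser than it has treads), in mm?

2907 mm

Treads that fit: ⌊4456 / 267⌋ = 16.
Risers = treads + 1 = 17.
Maximum height = 17 × 171 = 2907 mm.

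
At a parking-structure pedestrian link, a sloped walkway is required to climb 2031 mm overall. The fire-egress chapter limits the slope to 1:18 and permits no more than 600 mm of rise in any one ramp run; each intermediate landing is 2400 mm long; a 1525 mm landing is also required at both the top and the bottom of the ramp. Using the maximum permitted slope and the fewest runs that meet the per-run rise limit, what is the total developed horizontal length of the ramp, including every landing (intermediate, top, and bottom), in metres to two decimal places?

46.81 m

2031 / 600 = 3.385 → round up to 4 ramp runs. That means 3 intermediate landings.
Ramp run (horizontal) at 1:18: 2031 × 18 = 36558 mm.
Intermediate landings: 3 × 2400 = 7200 mm.
Top and bottom landings: 2 × 1525 = 3050 mm.
Total = 36558 + 7200 + 3050 = 46808 mm.
= 46.81 m.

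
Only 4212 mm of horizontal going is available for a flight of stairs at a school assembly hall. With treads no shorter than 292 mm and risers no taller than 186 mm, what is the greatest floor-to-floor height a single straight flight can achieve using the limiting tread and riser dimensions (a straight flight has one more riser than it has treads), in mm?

4212 / 292 = 14.42, so 14 treads fit.
Risers = treads + 1 = 15.
Maximum height = 15 × 186 = 2790 mm.

2790 mm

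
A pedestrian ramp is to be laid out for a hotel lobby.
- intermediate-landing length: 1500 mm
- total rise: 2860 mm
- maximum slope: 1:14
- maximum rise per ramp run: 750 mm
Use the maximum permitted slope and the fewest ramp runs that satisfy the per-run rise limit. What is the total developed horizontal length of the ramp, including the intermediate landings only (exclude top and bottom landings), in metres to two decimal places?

2860 / 750 = 3.81, so 4 ramp runs are needed. That means 3 intermediate landings.
Horizontal run for 2860 mm of rise at 1:14 is 2860 × 14 = 40040 mm.
Intermediate landings: 3 × 1500 = 4500 mm.
Developed length = 40040 + 4500 = 44540 mm.
= 44.54 m.

44.54 m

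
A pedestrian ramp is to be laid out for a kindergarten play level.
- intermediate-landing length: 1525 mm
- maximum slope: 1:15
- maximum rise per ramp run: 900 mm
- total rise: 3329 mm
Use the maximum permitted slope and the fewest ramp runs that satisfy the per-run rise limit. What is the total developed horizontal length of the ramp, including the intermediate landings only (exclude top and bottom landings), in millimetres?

54510 mm

At most 900 each: 3329/900 = 3.70, giving 4 ramp runs. That means 3 intermediate landings.
Ramp run (horizontal) at 1:15: 3329 × 15 = 49935 mm.
Intermediate landings: 3 × 1525 = 4575 mm.
Total developed length = 49935 + 4575 = 54510 mm.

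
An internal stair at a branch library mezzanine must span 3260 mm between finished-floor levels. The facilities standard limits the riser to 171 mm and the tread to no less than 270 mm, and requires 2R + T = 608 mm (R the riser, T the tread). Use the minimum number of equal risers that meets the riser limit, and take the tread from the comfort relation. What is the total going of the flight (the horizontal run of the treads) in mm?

⌈3260/171⌉ = 20 risers.
Riser R = 3260 / 20 = 163 mm, within the 171 mm limit.
Tread T = 608 − 2 × 163 = 282 mm (≥ 270 mm).
Treads = 20 − 1 = 19; going = 19 × 282 = 5358 mm.

5358 mm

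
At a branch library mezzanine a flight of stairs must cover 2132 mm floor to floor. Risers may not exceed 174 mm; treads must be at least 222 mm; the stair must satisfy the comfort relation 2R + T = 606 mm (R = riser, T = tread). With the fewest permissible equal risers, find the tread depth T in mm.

278 mm

2132 / 174 = 12.253 → round up to 13 risers.
R = 2132 ÷ 13 = 164 mm.
Tread T = 606 − 2 × 164 = 278 mm (≥ 222 mm).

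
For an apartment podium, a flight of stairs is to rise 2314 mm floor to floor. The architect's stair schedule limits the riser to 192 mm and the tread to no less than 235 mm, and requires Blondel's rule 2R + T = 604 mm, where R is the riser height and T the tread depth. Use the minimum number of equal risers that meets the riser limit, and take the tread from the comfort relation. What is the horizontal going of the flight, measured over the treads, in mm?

2976 mm

At most 192 each: 2314/192 = 12.05, giving 13 risers.
R = 2314 ÷ 13 = 178 mm.
Tread T = 604 − 2 × 178 = 248 mm (≥ 235 mm).
13 risers give 12 treads; going = 12 × 248 = 2976 mm.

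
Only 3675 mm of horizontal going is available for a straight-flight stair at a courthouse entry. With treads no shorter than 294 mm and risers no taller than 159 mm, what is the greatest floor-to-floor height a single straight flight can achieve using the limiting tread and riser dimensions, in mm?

3675 / 294 = 12.50, so 12 treads fit.
Risers = treads + 1 = 13.
Maximum height = 13 × 159 = 2067 mm.

2067 mm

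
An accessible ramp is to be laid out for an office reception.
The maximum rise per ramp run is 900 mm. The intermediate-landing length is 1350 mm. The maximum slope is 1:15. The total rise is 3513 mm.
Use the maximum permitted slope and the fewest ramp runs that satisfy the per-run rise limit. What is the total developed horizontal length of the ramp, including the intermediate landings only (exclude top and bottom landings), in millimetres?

56745 mm

3513 / 900 = 3.90, so 4 ramp runs are needed. That means 3 intermediate landings.
Ramp run (horizontal) at 1:15: 3513 × 15 = 52695 mm.
3 intermediate landings contribute 3 × 1350 = 4050 mm.
Total developed length = 52695 + 4050 = 56745 mm.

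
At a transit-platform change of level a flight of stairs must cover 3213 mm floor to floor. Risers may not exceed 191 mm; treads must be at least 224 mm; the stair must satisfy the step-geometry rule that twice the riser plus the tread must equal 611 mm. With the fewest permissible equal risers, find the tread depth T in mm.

At most 191 each: 3213/191 = 16.82, giving 17 risers.
Each riser is 3213/17 = 189 mm (≤ 191 mm).
T = 611 − 2·189 = 233 mm, which satisfies the 224 mm minimum.

233 mm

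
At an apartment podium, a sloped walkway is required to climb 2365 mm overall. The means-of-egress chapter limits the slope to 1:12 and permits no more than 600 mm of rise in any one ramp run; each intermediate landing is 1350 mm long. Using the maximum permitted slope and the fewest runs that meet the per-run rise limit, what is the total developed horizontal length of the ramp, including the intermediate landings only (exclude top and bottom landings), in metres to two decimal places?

32.43 m

2365 / 600 = 3.942 → round up to 4 ramp runs. That means 3 intermediate landings.
Ramp run (horizontal) at 1:12: 2365 × 12 = 28380 mm.
3 intermediate landings contribute 3 × 1350 = 4050 mm.
Developed length = 28380 + 4050 = 32430 mm.
= 32.43 m.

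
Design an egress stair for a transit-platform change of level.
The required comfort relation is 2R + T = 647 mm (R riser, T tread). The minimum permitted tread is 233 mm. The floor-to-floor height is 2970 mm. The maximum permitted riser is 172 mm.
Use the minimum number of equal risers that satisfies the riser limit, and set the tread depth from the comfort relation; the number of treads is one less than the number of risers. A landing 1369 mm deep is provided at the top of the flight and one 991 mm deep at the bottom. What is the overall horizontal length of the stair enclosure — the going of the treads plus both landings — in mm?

⌈2970/172⌉ = 18 risers.
R = 2970 ÷ 18 = 165 mm.
From 2R + T = 647: T = 647 − 330 = 317 mm.
Treads = 18 − 1 = 17; going = 17 × 317 = 5389 mm.
Add landings: 5389 + 1369 + 991 = 7749 mm.

7749 mm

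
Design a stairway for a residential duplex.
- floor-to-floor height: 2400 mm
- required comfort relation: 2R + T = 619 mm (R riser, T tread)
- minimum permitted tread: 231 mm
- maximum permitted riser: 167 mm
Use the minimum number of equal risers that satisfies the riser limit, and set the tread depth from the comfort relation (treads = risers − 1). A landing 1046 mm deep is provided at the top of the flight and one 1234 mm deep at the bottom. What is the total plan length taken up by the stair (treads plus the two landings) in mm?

At most 167 each: 2400/167 = 14.37, giving 15 risers.
R = 2400 ÷ 15 = 160 mm.
Tread T = 619 − 2 × 160 = 299 mm (≥ 231 mm).
15 risers give 14 treads; going = 14 × 299 = 4186 mm.
Add landings: 4186 + 1046 + 1234 = 6466 mm.

6466 mm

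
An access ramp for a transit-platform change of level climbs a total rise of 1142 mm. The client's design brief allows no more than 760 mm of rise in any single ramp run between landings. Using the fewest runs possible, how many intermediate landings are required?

1 intermediate landings

1142 / 760 = 1.50, so 2 ramp runs are needed.
2 runs are separated by 1 intermediate landings.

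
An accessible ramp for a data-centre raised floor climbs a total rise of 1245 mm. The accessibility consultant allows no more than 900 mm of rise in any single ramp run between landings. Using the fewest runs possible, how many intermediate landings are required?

1 intermediate landings

⌈1245/900⌉ = 2 ramp runs.
2 runs are separated by 1 intermediate landings.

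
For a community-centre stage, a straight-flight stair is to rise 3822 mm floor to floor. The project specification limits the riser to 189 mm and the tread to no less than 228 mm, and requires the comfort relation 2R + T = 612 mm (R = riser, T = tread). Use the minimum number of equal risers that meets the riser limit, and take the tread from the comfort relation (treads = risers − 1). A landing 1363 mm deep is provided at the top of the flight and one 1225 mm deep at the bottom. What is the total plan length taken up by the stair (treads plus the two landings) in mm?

7548 mm

⌈3822/189⌉ = 21 risers.
R = 3822 ÷ 21 = 182 mm.
T = 612 − 2·182 = 248 mm, which satisfies the 228 mm minimum.
21 risers give 20 treads; going = 20 × 248 = 4960 mm.
Enclosure = 4960 + 1363 + 1225 = 7548 mm.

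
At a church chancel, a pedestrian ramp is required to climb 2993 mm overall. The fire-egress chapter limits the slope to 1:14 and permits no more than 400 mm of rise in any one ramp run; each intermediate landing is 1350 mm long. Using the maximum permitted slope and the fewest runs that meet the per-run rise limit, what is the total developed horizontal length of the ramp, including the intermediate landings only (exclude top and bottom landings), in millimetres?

2993 / 400 = 7.482 → round up to 8 ramp runs. That means 7 intermediate landings.
Horizontal run for 2993 mm of rise at 1:14 is 2993 × 14 = 41902 mm.
7 intermediate landings contribute 7 × 1350 = 9450 mm.
Total developed length = 41902 + 9450 = 51352 mm.

51352 mm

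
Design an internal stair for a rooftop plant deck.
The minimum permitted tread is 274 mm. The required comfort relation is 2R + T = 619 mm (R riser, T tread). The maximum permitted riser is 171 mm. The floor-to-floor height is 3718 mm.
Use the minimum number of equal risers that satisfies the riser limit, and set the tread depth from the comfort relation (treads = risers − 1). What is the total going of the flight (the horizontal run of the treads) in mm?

3718 / 171 = 21.743 → round up to 22 risers.
R = 3718 ÷ 22 = 169 mm.
Tread T = 619 − 2 × 169 = 281 mm (≥ 274 mm).
22 risers give 21 treads; going = 21 × 281 = 5901 mm.

5901 mm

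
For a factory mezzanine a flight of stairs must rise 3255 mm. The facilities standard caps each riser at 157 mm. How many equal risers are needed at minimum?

3255 / 157 = 20.732 → round up to 21 risers.

21 risers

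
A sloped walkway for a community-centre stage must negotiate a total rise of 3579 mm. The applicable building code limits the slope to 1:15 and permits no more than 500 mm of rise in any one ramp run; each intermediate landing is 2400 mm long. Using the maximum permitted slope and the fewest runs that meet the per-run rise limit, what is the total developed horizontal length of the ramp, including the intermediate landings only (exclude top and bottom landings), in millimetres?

⌈3579/500⌉ = 8 ramp runs. That means 7 intermediate landings.
Horizontal run for 3579 mm of rise at 1:15 is 3579 × 15 = 53685 mm.
7 intermediate landings contribute 7 × 2400 = 16800 mm.
Total developed length = 53685 + 16800 = 70485 mm.

70485 mm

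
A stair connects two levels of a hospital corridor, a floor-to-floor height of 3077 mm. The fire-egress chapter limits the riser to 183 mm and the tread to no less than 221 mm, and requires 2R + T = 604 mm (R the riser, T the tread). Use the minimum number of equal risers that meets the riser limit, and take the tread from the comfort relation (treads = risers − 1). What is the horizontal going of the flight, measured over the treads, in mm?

3872 mm

3077 / 183 = 16.814 → round up to 17 risers.
R = 3077 ÷ 17 = 181 mm.
Tread T = 604 − 2 × 181 = 242 mm (≥ 221 mm).
17 risers give 16 treads; going = 16 × 242 = 3872 mm.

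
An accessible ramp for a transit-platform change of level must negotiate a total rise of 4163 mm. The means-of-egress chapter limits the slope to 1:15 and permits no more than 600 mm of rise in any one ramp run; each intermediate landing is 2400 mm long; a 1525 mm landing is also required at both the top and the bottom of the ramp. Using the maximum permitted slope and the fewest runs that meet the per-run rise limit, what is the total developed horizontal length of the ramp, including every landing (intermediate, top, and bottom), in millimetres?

79895 mm

At most 600 each: 4163/600 = 6.94, giving 7 ramp runs. That means 6 intermediate landings.
Ramp run (horizontal) at 1:15: 4163 × 15 = 62445 mm.
6 intermediate landings contribute 6 × 2400 = 14400 mm.
Top and bottom landings: 2 × 1525 = 3050 mm.
Total = 62445 + 14400 + 3050 = 79895 mm.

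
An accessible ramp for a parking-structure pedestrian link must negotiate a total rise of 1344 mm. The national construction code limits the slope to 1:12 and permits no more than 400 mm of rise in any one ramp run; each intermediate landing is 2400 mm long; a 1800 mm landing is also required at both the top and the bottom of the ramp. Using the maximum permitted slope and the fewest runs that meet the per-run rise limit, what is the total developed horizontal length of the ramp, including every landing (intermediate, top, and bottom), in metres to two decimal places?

26.93 m

1344 / 400 = 3.360 → round up to 4 ramp runs. That means 3 intermediate landings.
Horizontal run for 1344 mm of rise at 1:12 is 1344 × 12 = 16128 mm.
3 intermediate landings contribute 3 × 2400 = 7200 mm.
Top and bottom landings: 2 × 1800 = 3600 mm.
Total = 16128 + 7200 + 3600 = 26928 mm.
= 26.93 m.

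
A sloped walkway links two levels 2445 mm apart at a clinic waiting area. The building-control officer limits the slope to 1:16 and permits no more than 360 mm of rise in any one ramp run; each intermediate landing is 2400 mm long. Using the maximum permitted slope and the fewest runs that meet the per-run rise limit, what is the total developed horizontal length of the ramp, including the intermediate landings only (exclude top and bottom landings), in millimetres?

53520 mm

2445 / 360 = 6.792 → round up to 7 ramp runs. That means 6 intermediate landings.
Horizontal run for 2445 mm of rise at 1:16 is 2445 × 16 = 39120 mm.
Intermediate landings: 6 × 2400 = 14400 mm.
Developed length = 39120 + 14400 = 53520 mm.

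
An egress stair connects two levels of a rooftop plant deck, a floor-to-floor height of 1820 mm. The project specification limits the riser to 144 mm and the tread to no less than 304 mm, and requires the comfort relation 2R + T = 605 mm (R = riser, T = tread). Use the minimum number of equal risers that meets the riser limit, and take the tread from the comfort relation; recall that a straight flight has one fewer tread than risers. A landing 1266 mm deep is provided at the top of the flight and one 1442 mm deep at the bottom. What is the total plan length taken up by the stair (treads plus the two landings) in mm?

6608 mm

⌈1820/144⌉ = 13 risers.
R = 1820 ÷ 13 = 140 mm.
Tread T = 605 − 2 × 140 = 325 mm (≥ 304 mm).
Going = (13 − 1) × 325 = 3900 mm.
Enclosure = 3900 + 1266 + 1442 = 6608 mm.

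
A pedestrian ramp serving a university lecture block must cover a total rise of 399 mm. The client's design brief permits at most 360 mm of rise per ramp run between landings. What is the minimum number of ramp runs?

399 / 360 = 1.108 → round up to 2 ramp runs.

2 runs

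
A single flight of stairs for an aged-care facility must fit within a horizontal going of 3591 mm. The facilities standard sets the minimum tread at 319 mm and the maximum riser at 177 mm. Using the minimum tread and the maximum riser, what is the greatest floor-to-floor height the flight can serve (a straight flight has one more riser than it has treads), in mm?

3591 / 319 = 11.26, so 11 treads fit.
Risers = treads + 1 = 12.
Maximum height = 12 × 177 = 2124 mm.

2124 mm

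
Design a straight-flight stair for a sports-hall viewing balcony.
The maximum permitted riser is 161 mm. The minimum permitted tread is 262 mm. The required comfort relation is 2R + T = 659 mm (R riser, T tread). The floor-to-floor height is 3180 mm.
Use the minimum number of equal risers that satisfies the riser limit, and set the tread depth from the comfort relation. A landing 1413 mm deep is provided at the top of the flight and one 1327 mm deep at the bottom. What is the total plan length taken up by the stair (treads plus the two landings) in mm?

3180 / 161 = 19.75, so 20 risers are needed.
R = 3180 ÷ 20 = 159 mm.
From 2R + T = 659: T = 659 − 318 = 341 mm.
20 risers give 19 treads; going = 19 × 341 = 6479 mm.
Add landings: 6479 + 1413 + 1327 = 9219 mm.

9219 mm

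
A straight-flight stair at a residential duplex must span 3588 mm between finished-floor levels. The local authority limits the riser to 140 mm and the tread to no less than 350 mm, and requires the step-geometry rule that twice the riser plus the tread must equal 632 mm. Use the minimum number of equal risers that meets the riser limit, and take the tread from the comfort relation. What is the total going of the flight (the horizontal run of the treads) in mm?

At most 140 each: 3588/140 = 25.63, giving 26 risers.
Each riser is 3588/26 = 138 mm (≤ 140 mm).
From 2R + T = 632: T = 632 − 276 = 356 mm.
Treads = 26 − 1 = 25; going = 25 × 356 = 8900 mm.

8900 mm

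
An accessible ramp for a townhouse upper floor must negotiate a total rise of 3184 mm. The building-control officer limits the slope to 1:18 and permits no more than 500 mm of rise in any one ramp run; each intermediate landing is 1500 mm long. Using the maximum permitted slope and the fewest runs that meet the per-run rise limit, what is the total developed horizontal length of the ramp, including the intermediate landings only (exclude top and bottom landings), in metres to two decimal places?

66.31 m

⌈3184/500⌉ = 7 ramp runs. That means 6 intermediate landings.
Horizontal run for 3184 mm of rise at 1:18 is 3184 × 18 = 57312 mm.
Intermediate landings: 6 × 1500 = 9000 mm.
Developed length = 57312 + 9000 = 66312 mm.
= 66.31 m.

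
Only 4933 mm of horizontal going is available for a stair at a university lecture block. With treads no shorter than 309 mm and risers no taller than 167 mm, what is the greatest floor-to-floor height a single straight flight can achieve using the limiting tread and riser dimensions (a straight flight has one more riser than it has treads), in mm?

Treads that fit: ⌊4933 / 309⌋ = 15.
Risers = treads + 1 = 16.
Maximum height = 16 × 167 = 2672 mm.

2672 mm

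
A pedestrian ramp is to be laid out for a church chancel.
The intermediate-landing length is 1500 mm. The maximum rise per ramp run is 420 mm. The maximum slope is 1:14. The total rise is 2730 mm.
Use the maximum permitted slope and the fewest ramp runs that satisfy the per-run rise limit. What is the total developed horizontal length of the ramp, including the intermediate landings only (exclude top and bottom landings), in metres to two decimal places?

47.22 m

⌈2730/420⌉ = 7 ramp runs. That means 6 intermediate landings.
Horizontal run for 2730 mm of rise at 1:14 is 2730 × 14 = 38220 mm.
Intermediate landings: 6 × 1500 = 9000 mm.
Total developed length = 38220 + 9000 = 47220 mm.
= 47.22 m.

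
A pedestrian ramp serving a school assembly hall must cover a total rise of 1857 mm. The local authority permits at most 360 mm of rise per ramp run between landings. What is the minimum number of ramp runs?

⌈1857/360⌉ = 6 ramp runs.

6 runs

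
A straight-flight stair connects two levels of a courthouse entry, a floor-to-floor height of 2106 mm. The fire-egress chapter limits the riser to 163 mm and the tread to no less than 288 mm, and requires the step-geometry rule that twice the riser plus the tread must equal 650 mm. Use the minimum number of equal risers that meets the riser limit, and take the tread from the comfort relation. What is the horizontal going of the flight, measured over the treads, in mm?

At most 163 each: 2106/163 = 12.92, giving 13 risers.
R = 2106 ÷ 13 = 162 mm.
T = 650 − 2·162 = 326 mm, which satisfies the 288 mm minimum.
13 risers give 12 treads; going = 12 × 326 = 3912 mm.

3912 mm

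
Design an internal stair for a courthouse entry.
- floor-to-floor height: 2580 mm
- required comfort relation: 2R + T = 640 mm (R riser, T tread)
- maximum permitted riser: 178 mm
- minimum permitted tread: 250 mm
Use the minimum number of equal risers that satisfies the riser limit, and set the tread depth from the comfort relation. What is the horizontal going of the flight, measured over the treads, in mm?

4144 mm

At most 178 each: 2580/178 = 14.49, giving 15 risers.
Riser R = 2580 / 15 = 172 mm, within the 178 mm limit.
Tread T = 640 − 2 × 172 = 296 mm (≥ 250 mm).
15 risers give 14 treads; going = 14 × 296 = 4144 mm.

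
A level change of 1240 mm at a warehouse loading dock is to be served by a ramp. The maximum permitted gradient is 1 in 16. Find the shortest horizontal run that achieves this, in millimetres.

19840 mm

Run = rise × 16 = 1240 × 16 = 19840 mm.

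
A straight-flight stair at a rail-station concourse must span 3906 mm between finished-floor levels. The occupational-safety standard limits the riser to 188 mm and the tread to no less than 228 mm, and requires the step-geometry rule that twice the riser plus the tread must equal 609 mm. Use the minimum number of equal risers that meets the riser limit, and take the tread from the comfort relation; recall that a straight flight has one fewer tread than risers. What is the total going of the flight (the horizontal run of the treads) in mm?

4740 mm

3906 / 188 = 20.777 → round up to 21 risers.
R = 3906 ÷ 21 = 186 mm.
Tread T = 609 − 2 × 186 = 237 mm (≥ 228 mm).
Going = (21 − 1) × 237 = 4740 mm.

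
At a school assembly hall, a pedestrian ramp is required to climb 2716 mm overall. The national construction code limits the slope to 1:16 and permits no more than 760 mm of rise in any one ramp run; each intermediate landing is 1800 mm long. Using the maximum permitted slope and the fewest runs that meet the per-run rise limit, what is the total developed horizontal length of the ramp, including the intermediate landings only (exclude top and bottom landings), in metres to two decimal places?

⌈2716/760⌉ = 4 ramp runs. That means 3 intermediate landings.
Ramp run (horizontal) at 1:16: 2716 × 16 = 43456 mm.
Intermediate landings: 3 × 1800 = 5400 mm.
Total developed length = 43456 + 5400 = 48856 mm.
= 48.86 m.

48.86 m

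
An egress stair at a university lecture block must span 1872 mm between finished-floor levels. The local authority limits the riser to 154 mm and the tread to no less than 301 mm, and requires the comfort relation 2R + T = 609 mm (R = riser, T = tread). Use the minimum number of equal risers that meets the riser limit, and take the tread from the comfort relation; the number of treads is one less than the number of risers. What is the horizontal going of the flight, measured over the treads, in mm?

3852 mm

At most 154 each: 1872/154 = 12.16, giving 13 risers.
R = 1872 ÷ 13 = 144 mm.
Tread T = 609 − 2 × 144 = 321 mm (≥ 301 mm).
Going = (13 − 1) × 321 = 3852 mm.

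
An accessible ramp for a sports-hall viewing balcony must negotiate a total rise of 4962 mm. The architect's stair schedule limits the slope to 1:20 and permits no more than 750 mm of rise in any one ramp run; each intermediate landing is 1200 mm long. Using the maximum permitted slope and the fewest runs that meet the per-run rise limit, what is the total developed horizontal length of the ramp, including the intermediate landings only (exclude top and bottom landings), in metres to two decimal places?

106.44 m

4962 / 750 = 6.616 → round up to 7 ramp runs. That means 6 intermediate landings.
Horizontal run for 4962 mm of rise at 1:20 is 4962 × 20 = 99240 mm.
6 intermediate landings contribute 6 × 1200 = 7200 mm.
Developed length = 99240 + 7200 = 106440 mm.
= 106.44 m.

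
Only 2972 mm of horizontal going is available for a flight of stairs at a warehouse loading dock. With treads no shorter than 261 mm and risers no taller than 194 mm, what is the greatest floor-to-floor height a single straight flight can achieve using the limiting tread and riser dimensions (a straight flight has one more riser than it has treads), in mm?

2328 mm

Treads that fit: ⌊2972 / 261⌋ = 11.
Risers = treads + 1 = 12.
Maximum height = 12 × 194 = 2328 mm.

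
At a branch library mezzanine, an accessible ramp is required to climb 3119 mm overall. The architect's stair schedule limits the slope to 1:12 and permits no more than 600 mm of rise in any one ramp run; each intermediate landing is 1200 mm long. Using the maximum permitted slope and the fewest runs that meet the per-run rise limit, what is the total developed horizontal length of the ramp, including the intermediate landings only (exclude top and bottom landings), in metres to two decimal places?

43.43 m

3119 / 600 = 5.198 → round up to 6 ramp runs. That means 5 intermediate landings.
Ramp run (horizontal) at 1:12: 3119 × 12 = 37428 mm.
5 intermediate landings contribute 5 × 1200 = 6000 mm.
Total developed length = 37428 + 6000 = 43428 mm.
= 43.43 m.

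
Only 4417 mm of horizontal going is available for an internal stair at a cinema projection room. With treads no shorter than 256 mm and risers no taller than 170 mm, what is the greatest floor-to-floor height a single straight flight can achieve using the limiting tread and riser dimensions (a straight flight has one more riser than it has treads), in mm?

Treads that fit: ⌊4417 / 256⌋ = 17.
Risers = treads + 1 = 18.
Maximum height = 18 × 170 = 3060 mm.

3060 mm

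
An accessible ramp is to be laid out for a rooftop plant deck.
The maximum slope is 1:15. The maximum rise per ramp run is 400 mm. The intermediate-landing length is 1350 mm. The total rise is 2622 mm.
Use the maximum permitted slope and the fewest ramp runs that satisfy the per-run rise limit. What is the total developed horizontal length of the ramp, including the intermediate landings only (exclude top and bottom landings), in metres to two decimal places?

47.43 m

⌈2622/400⌉ = 7 ramp runs. That means 6 intermediate landings.
Horizontal run for 2622 mm of rise at 1:15 is 2622 × 15 = 39330 mm.
Intermediate landings: 6 × 1350 = 8100 mm.
Developed length = 39330 + 8100 = 47430 mm.
= 47.43 m.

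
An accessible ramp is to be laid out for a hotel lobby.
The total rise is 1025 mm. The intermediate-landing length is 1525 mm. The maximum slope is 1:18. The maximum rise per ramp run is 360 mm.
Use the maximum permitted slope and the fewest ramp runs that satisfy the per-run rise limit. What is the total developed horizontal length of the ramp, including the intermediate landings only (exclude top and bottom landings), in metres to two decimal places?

At most 360 each: 1025/360 = 2.85, giving 3 ramp runs. That means 2 intermediate landings.
Ramp run (horizontal) at 1:18: 1025 × 18 = 18450 mm.
Intermediate landings: 2 × 1525 = 3050 mm.
Developed length = 18450 + 3050 = 21500 mm.
= 21.50 m.

21.50 m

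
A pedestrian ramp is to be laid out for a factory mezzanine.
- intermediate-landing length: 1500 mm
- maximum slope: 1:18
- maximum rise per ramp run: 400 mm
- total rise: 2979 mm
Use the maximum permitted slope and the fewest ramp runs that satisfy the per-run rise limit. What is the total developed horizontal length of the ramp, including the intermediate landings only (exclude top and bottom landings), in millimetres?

At most 400 each: 2979/400 = 7.45, giving 8 ramp runs. That means 7 intermediate landings.
Horizontal run for 2979 mm of rise at 1:18 is 2979 × 18 = 53622 mm.
7 intermediate landings contribute 7 × 1500 = 10500 mm.
Total developed length = 53622 + 10500 = 64122 mm.

64122 mm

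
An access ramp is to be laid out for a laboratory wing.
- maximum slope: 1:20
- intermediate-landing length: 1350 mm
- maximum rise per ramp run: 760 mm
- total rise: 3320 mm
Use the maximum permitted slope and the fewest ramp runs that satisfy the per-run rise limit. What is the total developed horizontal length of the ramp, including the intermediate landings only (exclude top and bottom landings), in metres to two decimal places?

3320 / 760 = 4.368 → round up to 5 ramp runs. That means 4 intermediate landings.
Ramp run (horizontal) at 1:20: 3320 × 20 = 66400 mm.
4 intermediate landings contribute 4 × 1350 = 5400 mm.
Total developed length = 66400 + 5400 = 71800 mm.
= 71.80 m.

71.80 m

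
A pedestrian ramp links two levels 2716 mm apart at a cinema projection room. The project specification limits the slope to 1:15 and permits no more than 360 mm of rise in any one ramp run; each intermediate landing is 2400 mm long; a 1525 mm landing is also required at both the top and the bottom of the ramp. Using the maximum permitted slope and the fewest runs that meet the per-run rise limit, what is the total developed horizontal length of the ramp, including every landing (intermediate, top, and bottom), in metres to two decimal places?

60.59 m

2716 / 360 = 7.54, so 8 ramp runs are needed. That means 7 intermediate landings.
Horizontal run for 2716 mm of rise at 1:15 is 2716 × 15 = 40740 mm.
Intermediate landings: 7 × 2400 = 16800 mm.
Top and bottom landings: 2 × 1525 = 3050 mm.
Total = 40740 + 16800 + 3050 = 60590 mm.
= 60.59 m.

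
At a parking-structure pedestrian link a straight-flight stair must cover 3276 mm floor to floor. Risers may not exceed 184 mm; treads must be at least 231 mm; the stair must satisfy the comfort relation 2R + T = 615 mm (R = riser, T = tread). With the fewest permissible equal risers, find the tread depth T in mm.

251 mm

At most 184 each: 3276/184 = 17.80, giving 18 risers.
R = 3276 ÷ 18 = 182 mm.
From 2R + T = 615: T = 615 − 364 = 251 mm.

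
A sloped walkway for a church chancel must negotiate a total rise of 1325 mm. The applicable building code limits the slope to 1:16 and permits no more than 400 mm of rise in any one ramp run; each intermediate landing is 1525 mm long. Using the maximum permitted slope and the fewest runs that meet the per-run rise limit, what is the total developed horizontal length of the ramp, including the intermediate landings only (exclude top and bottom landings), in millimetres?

1325 / 400 = 3.312 → round up to 4 ramp runs. That means 3 intermediate landings.
Horizontal run for 1325 mm of rise at 1:16 is 1325 × 16 = 21200 mm.
Intermediate landings: 3 × 1525 = 4575 mm.
Developed length = 21200 + 4575 = 25775 mm.

25775 mm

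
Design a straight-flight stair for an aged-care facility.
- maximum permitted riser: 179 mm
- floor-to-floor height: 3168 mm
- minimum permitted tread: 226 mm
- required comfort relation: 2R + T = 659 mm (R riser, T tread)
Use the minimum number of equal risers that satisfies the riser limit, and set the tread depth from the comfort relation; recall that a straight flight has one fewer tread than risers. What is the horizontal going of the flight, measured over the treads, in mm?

5219 mm

3168 / 179 = 17.698 → round up to 18 risers.
R = 3168 ÷ 18 = 176 mm.
T = 659 − 2·176 = 307 mm, which satisfies the 226 mm minimum.
Treads = 18 − 1 = 17; going = 17 × 307 = 5219 mm.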